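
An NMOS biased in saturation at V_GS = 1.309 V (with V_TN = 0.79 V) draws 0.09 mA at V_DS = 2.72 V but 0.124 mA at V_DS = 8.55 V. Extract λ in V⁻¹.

With V_GS fixed, I_D ∝ (1 + λ V_DS) in saturation, so I_D2/I_D1 = (1 + λ V_DS2)/(1 + λ V_DS1).
0.124/0.09 = 1.378 = (1 + 8.55 λ)/(1 + 2.72 λ).
Solving: λ (I_D1 V_DS2 − I_D2 V_DS1) = I_D2 − I_D1, so λ = (0.124 − 0.09) / (0.09 × 8.55 − 0.124 × 2.72) = 0.034 / 0.432 = 0.0787 V⁻¹.

λ = 0.0787 V⁻¹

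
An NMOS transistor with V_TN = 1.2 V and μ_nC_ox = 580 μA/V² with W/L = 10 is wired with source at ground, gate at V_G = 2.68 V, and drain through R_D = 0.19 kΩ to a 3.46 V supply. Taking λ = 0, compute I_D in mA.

V_GS = V_G = 2.68 V, so V_ov = 2.68 − 1.2 = 1.48 V.
k_n = μ_nC_ox · (W/L) = 5.8 mA/V².
Assume saturation: I_D = ½ k_n V_ov² = 0.5 × 5.8 × 1.48² = 6.35 mA, giving V_DS = V_DD − I_D R_D = 3.46 − 6.35 × 0.19 = 2.25 V.
V_DS = 2.25 V ≥ V_ov = 1.48 V, confirming saturation.

I_D = 6.35 mA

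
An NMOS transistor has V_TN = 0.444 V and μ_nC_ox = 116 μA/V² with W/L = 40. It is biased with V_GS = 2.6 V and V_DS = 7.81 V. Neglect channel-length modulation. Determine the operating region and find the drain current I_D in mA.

Saturation; I_D = 10.8 mA

k_n = μ_nC_ox · (W/L) = 4.64 mA/V².
V_ov = V_GS − V_TN = 2.6 − 0.444 = 2.16 V.
Since V_DS = 7.81 V ≥ V_ov = 2.16 V, the device is in saturation.
I_D = ½ k_n V_ov² = 0.5 × 4.64 × 2.16² = 10.8 mA.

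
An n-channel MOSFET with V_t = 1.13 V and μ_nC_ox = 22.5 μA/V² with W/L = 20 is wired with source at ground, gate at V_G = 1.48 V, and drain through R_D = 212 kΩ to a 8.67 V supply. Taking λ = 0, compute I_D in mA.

I_D = 0.0276 mA

V_GS = V_G = 1.48 V, so V_ov = 1.48 − 1.13 = 0.35 V.
k_n = μ_nC_ox · (W/L) = 0.45 mA/V².
Assume saturation: I_D = ½ k_n V_ov² = 0.5 × 0.45 × 0.35² = 0.0276 mA, giving V_DS = V_DD − I_D R_D = 8.67 − 0.0276 × 212 = 2.83 V.
V_DS = 2.83 V ≥ V_ov = 0.35 V, confirming saturation.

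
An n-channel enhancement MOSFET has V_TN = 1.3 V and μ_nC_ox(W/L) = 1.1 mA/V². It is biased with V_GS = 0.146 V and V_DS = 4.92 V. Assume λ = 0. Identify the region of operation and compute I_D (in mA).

Cutoff; I_D = 0 mA

V_GS = 0.146 V < V_TN = 1.3 V, so the transistor is in cutoff.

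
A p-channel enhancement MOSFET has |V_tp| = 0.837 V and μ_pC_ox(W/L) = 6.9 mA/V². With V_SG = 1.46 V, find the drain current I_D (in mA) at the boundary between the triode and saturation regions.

At the boundary V_SD = V_ov = V_SG − |V_tp| = 1.46 − 0.837 = 0.623 V.
I_D = ½ k_p V_ov² = 0.5 × 6.9 × 0.623² = 1.34 mA.

I_D = 1.34 mA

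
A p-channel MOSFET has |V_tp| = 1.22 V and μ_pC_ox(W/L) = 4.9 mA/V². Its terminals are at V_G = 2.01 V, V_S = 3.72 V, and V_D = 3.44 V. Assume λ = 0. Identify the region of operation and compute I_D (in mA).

V_SG = V_S − V_G = 3.72 − 2.01 = 1.71 V; V_SD = V_S − V_D = 3.72 − 3.44 = 0.28 V.
V_ov = V_SG − |V_tp| = 1.71 − 1.22 = 0.49 V.
Since V_SD = 0.28 V < V_ov = 0.49 V, the device is in the triode region.
I_D = k_p [V_ov · V_SD − ½ V_SD²] = 4.9 × [0.49 × 0.28 − 0.5 × 0.28²] = 0.48 mA.

Triode; I_D = 0.480 mA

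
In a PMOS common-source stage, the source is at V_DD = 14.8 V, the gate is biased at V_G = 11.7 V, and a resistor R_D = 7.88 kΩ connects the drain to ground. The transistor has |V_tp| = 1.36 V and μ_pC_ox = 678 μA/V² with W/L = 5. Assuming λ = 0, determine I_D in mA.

V_SG = V_DD − V_G = 14.8 − 11.7 = 3.1 V, so V_ov = 3.1 − 1.36 = 1.74 V.
k_p = μ_pC_ox · (W/L) = 3.39 mA/V².
Assume saturation: I_D = ½ k_p V_ov² = 0.5 × 3.39 × 1.74² = 5.13 mA, giving V_SD = V_DD − I_D R_D = 14.8 − 5.13 × 7.88 = -25.6 V.
But -25.6 V < V_ov = 1.74 V, so the device is actually in triode.
In triode I_D = k_p[V_ov V_SD − ½ V_SD²] and I_D = (V_DD − V_SD)/R_D. Equating: 13.4 V_SD² − 47.48 V_SD + 14.8 = 0, giving V_SD = 0.345 V (the root below V_ov).
I_D = (14.8 − 0.345) / 7.88 = 1.83 mA.

I_D = 1.83 mA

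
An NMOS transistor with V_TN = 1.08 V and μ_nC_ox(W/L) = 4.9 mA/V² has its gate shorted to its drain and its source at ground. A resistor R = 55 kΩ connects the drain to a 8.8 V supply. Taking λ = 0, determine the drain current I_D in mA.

With gate tied to drain, V_GS = V_DS ≥ V_GS − V_TN, so the device is in saturation.
KCL at the drain: ½ k_n (V_GS − V_TN)² = (V_DD − V_GS)/R.
Let x = V_GS − 1.08. Then 135 x² + x − 7.72 = 0, giving x = 0.236 V (positive root), so V_GS = 1.32 V.
I_D = (V_DD − V_GS)/R = (8.8 − 1.32) / 55 = 0.136 mA.

I_D = 0.136 mA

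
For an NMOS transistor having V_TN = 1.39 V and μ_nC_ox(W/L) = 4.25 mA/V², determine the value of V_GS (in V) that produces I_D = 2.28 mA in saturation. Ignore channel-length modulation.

In saturation I_D = ½ k_n (V_GS − V_TN)², so V_GS − V_TN = √(2 I_D / k_n) = √(2 × 2.28 / 4.25) = 1.04 V.
V_GS = 1.39 + 1.04 = 2.43 V.

V_GS = 2.43 V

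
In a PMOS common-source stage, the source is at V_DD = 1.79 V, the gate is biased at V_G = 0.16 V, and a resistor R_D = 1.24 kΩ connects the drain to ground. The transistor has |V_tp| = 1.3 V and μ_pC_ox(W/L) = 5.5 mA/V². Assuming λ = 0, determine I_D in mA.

V_SG = V_DD − V_G = 1.79 − 0.16 = 1.63 V, so V_ov = 1.63 − 1.3 = 0.33 V.
Assume saturation: I_D = ½ k_p V_ov² = 0.5 × 5.5 × 0.33² = 0.299 mA, giving V_SD = V_DD − I_D R_D = 1.79 − 0.299 × 1.24 = 1.42 V.
V_SD = 1.42 V ≥ V_ov = 0.33 V, confirming saturation.

I_D = 0.299 mA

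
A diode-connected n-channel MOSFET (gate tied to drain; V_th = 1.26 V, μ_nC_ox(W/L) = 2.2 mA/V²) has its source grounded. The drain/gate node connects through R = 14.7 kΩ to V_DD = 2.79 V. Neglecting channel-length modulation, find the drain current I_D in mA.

I_D = 0.0852 mA

With gate tied to drain, V_GS = V_DS ≥ V_GS − V_th, so the device is in saturation.
KCL at the drain: ½ k_n (V_GS − V_th)² = (V_DD − V_GS)/R.
Let x = V_GS − 1.26. Then 16.2 x² + x − 1.53 = 0, giving x = 0.278 V (positive root), so V_GS = 1.54 V.
I_D = (V_DD − V_GS)/R = (2.79 − 1.54) / 14.7 = 0.0852 mA.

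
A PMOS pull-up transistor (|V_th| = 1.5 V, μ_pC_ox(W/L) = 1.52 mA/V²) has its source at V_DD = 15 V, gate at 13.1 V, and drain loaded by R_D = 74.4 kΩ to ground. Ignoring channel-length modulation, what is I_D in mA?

I_D = 0.122 mA

V_SG = V_DD − V_G = 15 − 13.1 = 1.9 V, so V_ov = 1.9 − 1.5 = 0.4 V.
Assume saturation: I_D = ½ k_p V_ov² = 0.5 × 1.52 × 0.4² = 0.122 mA, giving V_SD = V_DD − I_D R_D = 15 − 0.122 × 74.4 = 5.95 V.
V_SD = 5.95 V ≥ V_ov = 0.4 V, confirming saturation.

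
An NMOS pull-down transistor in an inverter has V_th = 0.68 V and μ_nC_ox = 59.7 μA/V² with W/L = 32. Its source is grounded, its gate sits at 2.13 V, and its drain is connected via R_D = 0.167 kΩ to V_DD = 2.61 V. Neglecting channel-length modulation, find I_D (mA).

V_GS = V_G = 2.13 V, so V_ov = 2.13 − 0.68 = 1.45 V.
k_n = μ_nC_ox · (W/L) = 1.91 mA/V².
Assume saturation: I_D = ½ k_n V_ov² = 0.5 × 1.91 × 1.45² = 2.01 mA, giving V_DS = V_DD − I_D R_D = 2.61 − 2.01 × 0.167 = 2.27 V.
V_DS = 2.27 V ≥ V_ov = 1.45 V, confirming saturation.

I_D = 2.01 mA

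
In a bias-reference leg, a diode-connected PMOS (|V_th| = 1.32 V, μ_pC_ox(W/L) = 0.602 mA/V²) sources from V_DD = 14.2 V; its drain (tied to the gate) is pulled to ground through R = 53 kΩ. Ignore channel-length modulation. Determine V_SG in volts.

With gate tied to drain, V_SG = V_SD ≥ V_SG − |V_th|, so the device is in saturation.
KCL at the drain: ½ k_p (V_SG − |V_th|)² = (V_DD − V_SG)/R.
Let x = V_SG − 1.32. Then 16 x² + x − 12.88 = 0, giving x = 0.868 V (positive root), so V_SG = 2.19 V.
I_D = (V_DD − V_SG)/R = (14.2 − 2.19) / 53 = 0.227 mA.

V_SG = 2.19 V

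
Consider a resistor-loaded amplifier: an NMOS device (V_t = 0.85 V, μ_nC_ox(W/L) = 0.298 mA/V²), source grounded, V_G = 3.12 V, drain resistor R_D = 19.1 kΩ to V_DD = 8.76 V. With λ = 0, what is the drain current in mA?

V_GS = V_G = 3.12 V, so V_ov = 3.12 − 0.85 = 2.27 V.
Assume saturation: I_D = ½ k_n V_ov² = 0.5 × 0.298 × 2.27² = 0.768 mA, giving V_DS = V_DD − I_D R_D = 8.76 − 0.768 × 19.1 = -5.9 V.
But -5.9 V < V_ov = 2.27 V, so the device is actually in triode.
In triode I_D = k_n[V_ov V_DS − ½ V_DS²] and I_D = (V_DD − V_DS)/R_D. Equating: 2.85 V_DS² − 13.92 V_DS + 8.76 = 0, giving V_DS = 0.742 V (the root below V_ov).
I_D = (8.76 − 0.742) / 19.1 = 0.42 mA.

I_D = 0.420 mA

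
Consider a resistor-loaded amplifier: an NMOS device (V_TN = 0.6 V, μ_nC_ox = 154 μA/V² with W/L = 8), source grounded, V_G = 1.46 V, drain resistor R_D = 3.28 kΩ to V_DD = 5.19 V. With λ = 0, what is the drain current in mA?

I_D = 0.456 mA

V_GS = V_G = 1.46 V, so V_ov = 1.46 − 0.6 = 0.86 V.
k_n = μ_nC_ox · (W/L) = 1.232 mA/V².
Assume saturation: I_D = ½ k_n V_ov² = 0.5 × 1.232 × 0.86² = 0.456 mA, giving V_DS = V_DD − I_D R_D = 5.19 − 0.456 × 3.28 = 3.7 V.
V_DS = 3.7 V ≥ V_ov = 0.86 V, confirming saturation.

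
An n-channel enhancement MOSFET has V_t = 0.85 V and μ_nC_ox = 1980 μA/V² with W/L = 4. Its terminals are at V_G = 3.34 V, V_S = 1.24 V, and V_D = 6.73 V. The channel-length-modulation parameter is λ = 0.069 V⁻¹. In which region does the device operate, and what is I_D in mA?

Saturation; I_D = 8.53 mA

V_GS = V_G − V_S = 3.34 − 1.24 = 2.1 V; V_DS = V_D − V_S = 6.73 − 1.24 = 5.49 V.
k_n = μ_nC_ox · (W/L) = 7.92 mA/V².
V_ov = V_GS − V_t = 2.1 − 0.85 = 1.25 V.
Since V_DS = 5.49 V ≥ V_ov = 1.25 V, the device is in saturation.
I_D = ½ k_n V_ov² (1 + λ V_DS) = 0.5 × 7.92 × 1.25² × (1 + 0.069 × 5.49) = 8.53 mA.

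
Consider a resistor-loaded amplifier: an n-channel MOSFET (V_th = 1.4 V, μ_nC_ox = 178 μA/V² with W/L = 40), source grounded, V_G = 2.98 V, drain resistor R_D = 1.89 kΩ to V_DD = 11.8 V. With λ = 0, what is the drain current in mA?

V_GS = V_G = 2.98 V, so V_ov = 2.98 − 1.4 = 1.58 V.
k_n = μ_nC_ox · (W/L) = 7.12 mA/V².
Assume saturation: I_D = ½ k_n V_ov² = 0.5 × 7.12 × 1.58² = 8.89 mA, giving V_DS = V_DD − I_D R_D = 11.8 − 8.89 × 1.89 = -5 V.
But -5 V < V_ov = 1.58 V, so the device is actually in triode.
In triode I_D = k_n[V_ov V_DS − ½ V_DS²] and I_D = (V_DD − V_DS)/R_D. Equating: 6.73 V_DS² − 22.26 V_DS + 11.8 = 0, giving V_DS = 0.663 V (the root below V_ov).
I_D = (11.8 − 0.663) / 1.89 = 5.89 mA.

I_D = 5.89 mA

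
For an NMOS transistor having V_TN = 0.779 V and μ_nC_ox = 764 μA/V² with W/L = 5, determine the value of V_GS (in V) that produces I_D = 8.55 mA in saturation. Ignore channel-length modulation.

k_n = μ_nC_ox · (W/L) = 3.82 mA/V².
In saturation I_D = ½ k_n (V_GS − V_TN)², so V_GS − V_TN = √(2 I_D / k_n) = √(2 × 8.55 / 3.82) = 2.12 V.
V_GS = 0.779 + 2.12 = 2.89 V.

V_GS = 2.89 V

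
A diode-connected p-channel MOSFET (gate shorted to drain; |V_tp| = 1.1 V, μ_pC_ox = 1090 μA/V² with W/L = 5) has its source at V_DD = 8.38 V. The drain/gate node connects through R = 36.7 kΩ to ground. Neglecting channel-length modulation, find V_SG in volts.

With gate tied to drain, V_SG = V_SD ≥ V_SG − |V_tp|, so the device is in saturation.
k_p = μ_pC_ox · (W/L) = 5.45 mA/V².
KCL at the drain: ½ k_p (V_SG − |V_tp|)² = (V_DD − V_SG)/R.
Let x = V_SG − 1.1. Then 100 x² + x − 7.28 = 0, giving x = 0.265 V (positive root), so V_SG = 1.36 V.
I_D = (V_DD − V_SG)/R = (8.38 − 1.36) / 36.7 = 0.191 mA.

V_SG = 1.36 V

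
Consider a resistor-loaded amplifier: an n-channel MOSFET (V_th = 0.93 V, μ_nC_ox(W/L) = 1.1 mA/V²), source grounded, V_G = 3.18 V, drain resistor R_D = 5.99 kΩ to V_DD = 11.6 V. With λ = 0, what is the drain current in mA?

I_D = 1.79 mA

V_GS = V_G = 3.18 V, so V_ov = 3.18 − 0.93 = 2.25 V.
Assume saturation: I_D = ½ k_n V_ov² = 0.5 × 1.1 × 2.25² = 2.78 mA, giving V_DS = V_DD − I_D R_D = 11.6 − 2.78 × 5.99 = -5.08 V.
But -5.08 V < V_ov = 2.25 V, so the device is actually in triode.
In triode I_D = k_n[V_ov V_DS − ½ V_DS²] and I_D = (V_DD − V_DS)/R_D. Equating: 3.29 V_DS² − 15.83 V_DS + 11.6 = 0, giving V_DS = 0.903 V (the root below V_ov).
I_D = (11.6 − 0.903) / 5.99 = 1.79 mA.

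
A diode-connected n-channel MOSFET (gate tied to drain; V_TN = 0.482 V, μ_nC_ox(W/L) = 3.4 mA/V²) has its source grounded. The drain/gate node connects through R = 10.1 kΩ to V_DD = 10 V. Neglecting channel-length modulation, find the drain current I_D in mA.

With gate tied to drain, V_GS = V_DS ≥ V_GS − V_TN, so the device is in saturation.
KCL at the drain: ½ k_n (V_GS − V_TN)² = (V_DD − V_GS)/R.
Let x = V_GS − 0.482. Then 17.2 x² + x − 9.518 = 0, giving x = 0.716 V (positive root), so V_GS = 1.2 V.
I_D = (V_DD − V_GS)/R = (10 − 1.2) / 10.1 = 0.871 mA.

I_D = 0.871 mA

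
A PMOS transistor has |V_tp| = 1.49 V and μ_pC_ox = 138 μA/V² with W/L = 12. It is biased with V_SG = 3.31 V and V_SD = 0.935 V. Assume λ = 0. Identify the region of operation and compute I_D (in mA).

Triode; I_D = 2.09 mA

k_p = μ_pC_ox · (W/L) = 1.656 mA/V².
V_ov = V_SG − |V_tp| = 3.31 − 1.49 = 1.82 V.
Since V_SD = 0.935 V < V_ov = 1.82 V, the device is in the triode region.
I_D = k_p [V_ov · V_SD − ½ V_SD²] = 1.656 × [1.82 × 0.935 − 0.5 × 0.935²] = 2.09 mA.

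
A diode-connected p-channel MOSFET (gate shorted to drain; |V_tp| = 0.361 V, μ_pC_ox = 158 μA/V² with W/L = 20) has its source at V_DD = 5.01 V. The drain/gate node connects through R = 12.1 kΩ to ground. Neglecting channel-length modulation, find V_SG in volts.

V_SG = 0.829 V

With gate tied to drain, V_SG = V_SD ≥ V_SG − |V_tp|, so the device is in saturation.
k_p = μ_pC_ox · (W/L) = 3.16 mA/V².
KCL at the drain: ½ k_p (V_SG − |V_tp|)² = (V_DD − V_SG)/R.
Let x = V_SG − 0.361. Then 19.1 x² + x − 4.649 = 0, giving x = 0.468 V (positive root), so V_SG = 0.829 V.
I_D = (V_DD − V_SG)/R = (5.01 − 0.829) / 12.1 = 0.346 mA.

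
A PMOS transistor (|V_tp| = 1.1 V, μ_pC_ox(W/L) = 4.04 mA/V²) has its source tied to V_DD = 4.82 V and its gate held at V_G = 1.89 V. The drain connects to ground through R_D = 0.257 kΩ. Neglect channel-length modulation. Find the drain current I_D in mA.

I_D = 6.76 mA

V_SG = V_DD − V_G = 4.82 − 1.89 = 2.93 V, so V_ov = 2.93 − 1.1 = 1.83 V.
Assume saturation: I_D = ½ k_p V_ov² = 0.5 × 4.04 × 1.83² = 6.76 mA, giving V_SD = V_DD − I_D R_D = 4.82 − 6.76 × 0.257 = 3.08 V.
V_SD = 3.08 V ≥ V_ov = 1.83 V, confirming saturation.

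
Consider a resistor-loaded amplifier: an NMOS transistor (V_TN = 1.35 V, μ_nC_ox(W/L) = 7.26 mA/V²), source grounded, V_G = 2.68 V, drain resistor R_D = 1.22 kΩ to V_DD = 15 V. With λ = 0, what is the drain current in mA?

I_D = 6.42 mA

V_GS = V_G = 2.68 V, so V_ov = 2.68 − 1.35 = 1.33 V.
Assume saturation: I_D = ½ k_n V_ov² = 0.5 × 7.26 × 1.33² = 6.42 mA, giving V_DS = V_DD − I_D R_D = 15 − 6.42 × 1.22 = 7.17 V.
V_DS = 7.17 V ≥ V_ov = 1.33 V, confirming saturation.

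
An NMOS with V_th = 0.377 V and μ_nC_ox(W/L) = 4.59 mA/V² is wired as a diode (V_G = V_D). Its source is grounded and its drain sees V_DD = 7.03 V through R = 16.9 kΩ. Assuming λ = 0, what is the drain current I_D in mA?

With gate tied to drain, V_GS = V_DS ≥ V_GS − V_th, so the device is in saturation.
KCL at the drain: ½ k_n (V_GS − V_th)² = (V_DD − V_GS)/R.
Let x = V_GS − 0.377. Then 38.8 x² + x − 6.653 = 0, giving x = 0.401 V (positive root), so V_GS = 0.778 V.
I_D = (V_DD − V_GS)/R = (7.03 − 0.778) / 16.9 = 0.37 mA.

I_D = 0.370 mA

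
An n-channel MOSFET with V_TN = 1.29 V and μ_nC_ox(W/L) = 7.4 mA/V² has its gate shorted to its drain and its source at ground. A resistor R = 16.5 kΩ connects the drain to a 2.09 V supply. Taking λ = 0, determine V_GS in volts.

V_GS = 1.40 V

With gate tied to drain, V_GS = V_DS ≥ V_GS − V_TN, so the device is in saturation.
KCL at the drain: ½ k_n (V_GS − V_TN)² = (V_DD − V_GS)/R.
Let x = V_GS − 1.29. Then 61.1 x² + x − 0.8 = 0, giving x = 0.107 V (positive root), so V_GS = 1.4 V.
I_D = (V_DD − V_GS)/R = (2.09 − 1.4) / 16.5 = 0.042 mA.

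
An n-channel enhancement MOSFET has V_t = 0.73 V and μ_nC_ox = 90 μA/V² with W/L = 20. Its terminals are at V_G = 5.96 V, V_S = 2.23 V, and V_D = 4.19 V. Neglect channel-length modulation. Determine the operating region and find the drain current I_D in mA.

Triode; I_D = 7.13 mA

V_GS = V_G − V_S = 5.96 − 2.23 = 3.73 V; V_DS = V_D − V_S = 4.19 − 2.23 = 1.96 V.
k_n = μ_nC_ox · (W/L) = 1.8 mA/V².
V_ov = V_GS − V_t = 3.73 − 0.73 = 3 V.
Since V_DS = 1.96 V < V_ov = 3 V, the device is in the triode region.
I_D = k_n [V_ov · V_DS − ½ V_DS²] = 1.8 × [3 × 1.96 − 0.5 × 1.96²] = 7.13 mA.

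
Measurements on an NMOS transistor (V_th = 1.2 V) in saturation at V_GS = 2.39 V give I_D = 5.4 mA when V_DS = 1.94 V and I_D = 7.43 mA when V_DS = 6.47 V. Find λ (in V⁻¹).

λ = 0.0989 V⁻¹

With V_GS fixed, I_D ∝ (1 + λ V_DS) in saturation, so I_D2/I_D1 = (1 + λ V_DS2)/(1 + λ V_DS1).
7.43/5.4 = 1.376 = (1 + 6.47 λ)/(1 + 1.94 λ).
Solving: λ (I_D1 V_DS2 − I_D2 V_DS1) = I_D2 − I_D1, so λ = (7.43 − 5.4) / (5.4 × 6.47 − 7.43 × 1.94) = 2.03 / 20.5 = 0.0989 V⁻¹.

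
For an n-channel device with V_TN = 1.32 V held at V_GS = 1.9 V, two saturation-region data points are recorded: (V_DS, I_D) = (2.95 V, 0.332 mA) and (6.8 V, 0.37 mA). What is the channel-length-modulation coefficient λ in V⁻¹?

With V_GS fixed, I_D ∝ (1 + λ V_DS) in saturation, so I_D2/I_D1 = (1 + λ V_DS2)/(1 + λ V_DS1).
0.37/0.332 = 1.114 = (1 + 6.8 λ)/(1 + 2.95 λ).
Solving: λ (I_D1 V_DS2 − I_D2 V_DS1) = I_D2 − I_D1, so λ = (0.37 − 0.332) / (0.332 × 6.8 − 0.37 × 2.95) = 0.038 / 1.17 = 0.0326 V⁻¹.

λ = 0.0326 V⁻¹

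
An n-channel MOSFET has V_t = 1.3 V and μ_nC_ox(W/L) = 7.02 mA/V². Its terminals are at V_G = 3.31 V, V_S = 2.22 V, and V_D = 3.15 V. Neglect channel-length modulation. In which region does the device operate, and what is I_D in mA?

Cutoff; I_D = 0 mA

V_GS = V_G − V_S = 3.31 − 2.22 = 1.09 V; V_DS = V_D − V_S = 3.15 − 2.22 = 0.93 V.
V_GS = 1.09 V < V_t = 1.3 V, so the transistor is in cutoff.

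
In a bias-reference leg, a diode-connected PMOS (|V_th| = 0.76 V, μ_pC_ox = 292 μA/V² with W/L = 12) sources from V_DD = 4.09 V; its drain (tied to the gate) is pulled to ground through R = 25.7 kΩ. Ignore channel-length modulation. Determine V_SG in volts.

V_SG = 1.02 V

With gate tied to drain, V_SG = V_SD ≥ V_SG − |V_th|, so the device is in saturation.
k_p = μ_pC_ox · (W/L) = 3.504 mA/V².
KCL at the drain: ½ k_p (V_SG − |V_th|)² = (V_DD − V_SG)/R.
Let x = V_SG − 0.76. Then 45 x² + x − 3.33 = 0, giving x = 0.261 V (positive root), so V_SG = 1.02 V.
I_D = (V_DD − V_SG)/R = (4.09 − 1.02) / 25.7 = 0.119 mA.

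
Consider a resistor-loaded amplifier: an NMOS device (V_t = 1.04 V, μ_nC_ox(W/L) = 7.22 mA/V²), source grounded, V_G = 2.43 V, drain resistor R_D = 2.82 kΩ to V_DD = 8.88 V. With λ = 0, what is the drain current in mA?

V_GS = V_G = 2.43 V, so V_ov = 2.43 − 1.04 = 1.39 V.
Assume saturation: I_D = ½ k_n V_ov² = 0.5 × 7.22 × 1.39² = 6.97 mA, giving V_DS = V_DD − I_D R_D = 8.88 − 6.97 × 2.82 = -10.8 V.
But -10.8 V < V_ov = 1.39 V, so the device is actually in triode.
In triode I_D = k_n[V_ov V_DS − ½ V_DS²] and I_D = (V_DD − V_DS)/R_D. Equating: 10.2 V_DS² − 29.3 V_DS + 8.88 = 0, giving V_DS = 0.344 V (the root below V_ov).
I_D = (8.88 − 0.344) / 2.82 = 3.03 mA.

I_D = 3.03 mA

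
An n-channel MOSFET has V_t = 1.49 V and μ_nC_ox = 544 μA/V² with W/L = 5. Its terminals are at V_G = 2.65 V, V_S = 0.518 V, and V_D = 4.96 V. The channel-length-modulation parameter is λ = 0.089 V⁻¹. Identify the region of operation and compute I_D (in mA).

V_GS = V_G − V_S = 2.65 − 0.518 = 2.13 V; V_DS = V_D − V_S = 4.96 − 0.518 = 4.44 V.
k_n = μ_nC_ox · (W/L) = 2.72 mA/V².
V_ov = V_GS − V_t = 2.13 − 1.49 = 0.642 V.
Since V_DS = 4.44 V ≥ V_ov = 0.642 V, the device is in saturation.
I_D = ½ k_n V_ov² (1 + λ V_DS) = 0.5 × 2.72 × 0.642² × (1 + 0.089 × 4.44) = 0.782 mA.

Saturation; I_D = 0.782 mA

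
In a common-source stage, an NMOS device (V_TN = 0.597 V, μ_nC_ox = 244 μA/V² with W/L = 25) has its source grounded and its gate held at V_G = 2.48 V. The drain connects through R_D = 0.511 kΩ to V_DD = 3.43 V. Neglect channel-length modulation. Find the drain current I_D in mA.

V_GS = V_G = 2.48 V, so V_ov = 2.48 − 0.597 = 1.88 V.
k_n = μ_nC_ox · (W/L) = 6.1 mA/V².
Assume saturation: I_D = ½ k_n V_ov² = 0.5 × 6.1 × 1.88² = 10.8 mA, giving V_DS = V_DD − I_D R_D = 3.43 − 10.8 × 0.511 = -2.1 V.
But -2.1 V < V_ov = 1.88 V, so the device is actually in triode.
In triode I_D = k_n[V_ov V_DS − ½ V_DS²] and I_D = (V_DD − V_DS)/R_D. Equating: 1.56 V_DS² − 6.869 V_DS + 3.43 = 0, giving V_DS = 0.574 V (the root below V_ov).
I_D = (3.43 − 0.574) / 0.511 = 5.59 mA.

I_D = 5.59 mA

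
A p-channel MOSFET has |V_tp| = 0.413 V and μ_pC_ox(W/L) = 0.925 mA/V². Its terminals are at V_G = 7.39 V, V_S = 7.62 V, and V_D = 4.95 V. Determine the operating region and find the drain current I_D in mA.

Cutoff; I_D = 0 mA

V_SG = V_S − V_G = 7.62 − 7.39 = 0.23 V; V_SD = V_S − V_D = 7.62 − 4.95 = 2.67 V.
V_SG = 0.23 V < |V_tp| = 0.413 V, so the transistor is in cutoff.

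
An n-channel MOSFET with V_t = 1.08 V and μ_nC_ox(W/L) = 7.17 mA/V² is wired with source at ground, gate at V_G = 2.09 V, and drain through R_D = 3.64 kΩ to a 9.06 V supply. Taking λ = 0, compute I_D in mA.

V_GS = V_G = 2.09 V, so V_ov = 2.09 − 1.08 = 1.01 V.
Assume saturation: I_D = ½ k_n V_ov² = 0.5 × 7.17 × 1.01² = 3.66 mA, giving V_DS = V_DD − I_D R_D = 9.06 − 3.66 × 3.64 = -4.25 V.
But -4.25 V < V_ov = 1.01 V, so the device is actually in triode.
In triode I_D = k_n[V_ov V_DS − ½ V_DS²] and I_D = (V_DD − V_DS)/R_D. Equating: 13 V_DS² − 27.36 V_DS + 9.06 = 0, giving V_DS = 0.412 V (the root below V_ov).
I_D = (9.06 − 0.412) / 3.64 = 2.38 mA.

I_D = 2.38 mA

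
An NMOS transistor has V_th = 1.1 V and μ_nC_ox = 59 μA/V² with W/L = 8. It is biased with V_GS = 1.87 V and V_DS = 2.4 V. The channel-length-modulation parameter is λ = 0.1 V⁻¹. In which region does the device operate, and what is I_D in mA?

Saturation; I_D = 0.174 mA

k_n = μ_nC_ox · (W/L) = 0.472 mA/V².
V_ov = V_GS − V_th = 1.87 − 1.1 = 0.77 V.
Since V_DS = 2.4 V ≥ V_ov = 0.77 V, the device is in saturation.
I_D = ½ k_n V_ov² (1 + λ V_DS) = 0.5 × 0.472 × 0.77² × (1 + 0.1 × 2.4) = 0.174 mA.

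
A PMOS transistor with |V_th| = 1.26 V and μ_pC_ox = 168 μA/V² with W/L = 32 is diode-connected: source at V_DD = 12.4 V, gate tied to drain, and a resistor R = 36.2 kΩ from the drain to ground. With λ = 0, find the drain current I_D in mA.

With gate tied to drain, V_SG = V_SD ≥ V_SG − |V_th|, so the device is in saturation.
k_p = μ_pC_ox · (W/L) = 5.376 mA/V².
KCL at the drain: ½ k_p (V_SG − |V_th|)² = (V_DD − V_SG)/R.
Let x = V_SG − 1.26. Then 97.3 x² + x − 11.14 = 0, giving x = 0.333 V (positive root), so V_SG = 1.59 V.
I_D = (V_DD − V_SG)/R = (12.4 − 1.59) / 36.2 = 0.299 mA.

I_D = 0.299 mA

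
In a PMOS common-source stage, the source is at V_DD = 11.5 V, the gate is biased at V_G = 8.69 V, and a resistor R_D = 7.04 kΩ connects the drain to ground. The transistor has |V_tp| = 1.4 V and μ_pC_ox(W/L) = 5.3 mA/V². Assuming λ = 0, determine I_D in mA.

V_SG = V_DD − V_G = 11.5 − 8.69 = 2.81 V, so V_ov = 2.81 − 1.4 = 1.41 V.
Assume saturation: I_D = ½ k_p V_ov² = 0.5 × 5.3 × 1.41² = 5.27 mA, giving V_SD = V_DD − I_D R_D = 11.5 − 5.27 × 7.04 = -25.6 V.
But -25.6 V < V_ov = 1.41 V, so the device is actually in triode.
In triode I_D = k_p[V_ov V_SD − ½ V_SD²] and I_D = (V_DD − V_SD)/R_D. Equating: 18.7 V_SD² − 53.61 V_SD + 11.5 = 0, giving V_SD = 0.233 V (the root below V_ov).
I_D = (11.5 − 0.233) / 7.04 = 1.6 mA.

I_D = 1.60 mA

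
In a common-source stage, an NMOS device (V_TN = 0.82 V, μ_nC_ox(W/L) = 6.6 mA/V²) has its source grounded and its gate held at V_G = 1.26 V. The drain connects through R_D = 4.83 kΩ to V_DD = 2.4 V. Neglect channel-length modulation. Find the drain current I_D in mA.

V_GS = V_G = 1.26 V, so V_ov = 1.26 − 0.82 = 0.44 V.
Assume saturation: I_D = ½ k_n V_ov² = 0.5 × 6.6 × 0.44² = 0.639 mA, giving V_DS = V_DD − I_D R_D = 2.4 − 0.639 × 4.83 = -0.686 V.
But -0.686 V < V_ov = 0.44 V, so the device is actually in triode.
In triode I_D = k_n[V_ov V_DS − ½ V_DS²] and I_D = (V_DD − V_DS)/R_D. Equating: 15.9 V_DS² − 15.03 V_DS + 2.4 = 0, giving V_DS = 0.204 V (the root below V_ov).
I_D = (2.4 − 0.204) / 4.83 = 0.455 mA.

I_D = 0.455 mA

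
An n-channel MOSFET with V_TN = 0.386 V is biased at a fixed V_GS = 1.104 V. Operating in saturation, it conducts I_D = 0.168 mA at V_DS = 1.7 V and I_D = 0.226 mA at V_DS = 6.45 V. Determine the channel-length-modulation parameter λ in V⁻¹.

λ = 0.0829 V⁻¹

With V_GS fixed, I_D ∝ (1 + λ V_DS) in saturation, so I_D2/I_D1 = (1 + λ V_DS2)/(1 + λ V_DS1).
0.226/0.168 = 1.345 = (1 + 6.45 λ)/(1 + 1.7 λ).
Solving: λ (I_D1 V_DS2 − I_D2 V_DS1) = I_D2 − I_D1, so λ = (0.226 − 0.168) / (0.168 × 6.45 − 0.226 × 1.7) = 0.058 / 0.699 = 0.0829 V⁻¹.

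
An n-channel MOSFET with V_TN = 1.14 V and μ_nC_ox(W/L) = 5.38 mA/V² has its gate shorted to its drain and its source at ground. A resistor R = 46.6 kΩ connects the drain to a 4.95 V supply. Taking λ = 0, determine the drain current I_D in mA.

I_D = 0.0781 mA

With gate tied to drain, V_GS = V_DS ≥ V_GS − V_TN, so the device is in saturation.
KCL at the drain: ½ k_n (V_GS − V_TN)² = (V_DD − V_GS)/R.
Let x = V_GS − 1.14. Then 125 x² + x − 3.81 = 0, giving x = 0.17 V (positive root), so V_GS = 1.31 V.
I_D = (V_DD − V_GS)/R = (4.95 − 1.31) / 46.6 = 0.0781 mA.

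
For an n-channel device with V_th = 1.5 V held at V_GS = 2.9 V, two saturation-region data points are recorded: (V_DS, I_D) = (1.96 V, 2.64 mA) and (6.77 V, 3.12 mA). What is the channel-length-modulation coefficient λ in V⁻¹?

λ = 0.0408 V⁻¹

With V_GS fixed, I_D ∝ (1 + λ V_DS) in saturation, so I_D2/I_D1 = (1 + λ V_DS2)/(1 + λ V_DS1).
3.12/2.64 = 1.182 = (1 + 6.77 λ)/(1 + 1.96 λ).
Solving: λ (I_D1 V_DS2 − I_D2 V_DS1) = I_D2 − I_D1, so λ = (3.12 − 2.64) / (2.64 × 6.77 − 3.12 × 1.96) = 0.48 / 11.8 = 0.0408 V⁻¹.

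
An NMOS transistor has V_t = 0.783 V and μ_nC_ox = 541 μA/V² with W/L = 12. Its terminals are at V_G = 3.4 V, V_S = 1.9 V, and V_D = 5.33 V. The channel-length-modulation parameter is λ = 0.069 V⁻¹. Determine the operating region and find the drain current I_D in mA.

Saturation; I_D = 2.06 mA

V_GS = V_G − V_S = 3.4 − 1.9 = 1.5 V; V_DS = V_D − V_S = 5.33 − 1.9 = 3.43 V.
k_n = μ_nC_ox · (W/L) = 6.492 mA/V².
V_ov = V_GS − V_t = 1.5 − 0.783 = 0.717 V.
Since V_DS = 3.43 V ≥ V_ov = 0.717 V, the device is in saturation.
I_D = ½ k_n V_ov² (1 + λ V_DS) = 0.5 × 6.492 × 0.717² × (1 + 0.069 × 3.43) = 2.06 mA.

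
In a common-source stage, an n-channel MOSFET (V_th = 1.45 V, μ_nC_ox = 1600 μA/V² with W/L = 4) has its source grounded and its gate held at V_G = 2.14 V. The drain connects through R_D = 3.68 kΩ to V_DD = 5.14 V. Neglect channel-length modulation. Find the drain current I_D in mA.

V_GS = V_G = 2.14 V, so V_ov = 2.14 − 1.45 = 0.69 V.
k_n = μ_nC_ox · (W/L) = 6.4 mA/V².
Assume saturation: I_D = ½ k_n V_ov² = 0.5 × 6.4 × 0.69² = 1.52 mA, giving V_DS = V_DD − I_D R_D = 5.14 − 1.52 × 3.68 = -0.467 V.
But -0.467 V < V_ov = 0.69 V, so the device is actually in triode.
In triode I_D = k_n[V_ov V_DS − ½ V_DS²] and I_D = (V_DD − V_DS)/R_D. Equating: 11.8 V_DS² − 17.25 V_DS + 5.14 = 0, giving V_DS = 0.416 V (the root below V_ov).
I_D = (5.14 − 0.416) / 3.68 = 1.28 mA.

I_D = 1.28 mA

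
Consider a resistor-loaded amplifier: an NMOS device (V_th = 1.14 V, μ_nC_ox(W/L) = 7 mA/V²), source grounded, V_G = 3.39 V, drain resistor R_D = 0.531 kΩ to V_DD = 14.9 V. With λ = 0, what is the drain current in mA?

I_D = 17.7 mA

V_GS = V_G = 3.39 V, so V_ov = 3.39 − 1.14 = 2.25 V.
Assume saturation: I_D = ½ k_n V_ov² = 0.5 × 7 × 2.25² = 17.7 mA, giving V_DS = V_DD − I_D R_D = 14.9 − 17.7 × 0.531 = 5.49 V.
V_DS = 5.49 V ≥ V_ov = 2.25 V, confirming saturation.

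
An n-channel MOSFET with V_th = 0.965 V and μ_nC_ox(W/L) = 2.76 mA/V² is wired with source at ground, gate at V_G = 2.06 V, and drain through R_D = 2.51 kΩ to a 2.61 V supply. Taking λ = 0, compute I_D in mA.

I_D = 0.898 mA

V_GS = V_G = 2.06 V, so V_ov = 2.06 − 0.965 = 1.1 V.
Assume saturation: I_D = ½ k_n V_ov² = 0.5 × 2.76 × 1.1² = 1.65 mA, giving V_DS = V_DD − I_D R_D = 2.61 − 1.65 × 2.51 = -1.54 V.
But -1.54 V < V_ov = 1.1 V, so the device is actually in triode.
In triode I_D = k_n[V_ov V_DS − ½ V_DS²] and I_D = (V_DD − V_DS)/R_D. Equating: 3.46 V_DS² − 8.586 V_DS + 2.61 = 0, giving V_DS = 0.355 V (the root below V_ov).
I_D = (2.61 − 0.355) / 2.51 = 0.898 mA.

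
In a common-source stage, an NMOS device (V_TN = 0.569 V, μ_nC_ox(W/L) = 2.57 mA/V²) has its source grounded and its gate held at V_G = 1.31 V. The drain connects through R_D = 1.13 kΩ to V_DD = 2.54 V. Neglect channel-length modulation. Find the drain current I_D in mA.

V_GS = V_G = 1.31 V, so V_ov = 1.31 − 0.569 = 0.741 V.
Assume saturation: I_D = ½ k_n V_ov² = 0.5 × 2.57 × 0.741² = 0.706 mA, giving V_DS = V_DD − I_D R_D = 2.54 − 0.706 × 1.13 = 1.74 V.
V_DS = 1.74 V ≥ V_ov = 0.741 V, confirming saturation.

I_D = 0.706 mA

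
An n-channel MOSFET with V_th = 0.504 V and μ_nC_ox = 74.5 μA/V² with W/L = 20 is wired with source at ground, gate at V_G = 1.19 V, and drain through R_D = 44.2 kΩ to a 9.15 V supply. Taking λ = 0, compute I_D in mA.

V_GS = V_G = 1.19 V, so V_ov = 1.19 − 0.504 = 0.686 V.
k_n = μ_nC_ox · (W/L) = 1.49 mA/V².
Assume saturation: I_D = ½ k_n V_ov² = 0.5 × 1.49 × 0.686² = 0.351 mA, giving V_DS = V_DD − I_D R_D = 9.15 − 0.351 × 44.2 = -6.35 V.
But -6.35 V < V_ov = 0.686 V, so the device is actually in triode.
In triode I_D = k_n[V_ov V_DS − ½ V_DS²] and I_D = (V_DD − V_DS)/R_D. Equating: 32.9 V_DS² − 46.18 V_DS + 9.15 = 0, giving V_DS = 0.239 V (the root below V_ov).
I_D = (9.15 − 0.239) / 44.2 = 0.202 mA.

I_D = 0.202 mA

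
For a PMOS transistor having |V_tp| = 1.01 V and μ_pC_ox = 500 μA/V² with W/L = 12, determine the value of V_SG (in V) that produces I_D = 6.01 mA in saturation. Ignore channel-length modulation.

k_p = μ_pC_ox · (W/L) = 6 mA/V².
In saturation I_D = ½ k_p (V_SG − |V_tp|)², so V_SG − |V_tp| = √(2 I_D / k_p) = √(2 × 6.01 / 6) = 1.42 V.
V_SG = 1.01 + 1.42 = 2.43 V.

V_SG = 2.43 V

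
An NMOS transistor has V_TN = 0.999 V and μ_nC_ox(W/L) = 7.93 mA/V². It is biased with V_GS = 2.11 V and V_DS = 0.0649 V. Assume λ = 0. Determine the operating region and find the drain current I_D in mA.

Triode; I_D = 0.555 mA

V_ov = V_GS − V_TN = 2.11 − 0.999 = 1.11 V.
Since V_DS = 0.0649 V < V_ov = 1.11 V, the device is in the triode region.
I_D = k_n [V_ov · V_DS − ½ V_DS²] = 7.93 × [1.11 × 0.0649 − 0.5 × 0.0649²] = 0.555 mA.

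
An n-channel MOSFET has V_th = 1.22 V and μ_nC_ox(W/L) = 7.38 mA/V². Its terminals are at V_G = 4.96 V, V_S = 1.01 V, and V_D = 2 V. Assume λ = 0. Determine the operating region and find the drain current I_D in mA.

V_GS = V_G − V_S = 4.96 − 1.01 = 3.95 V; V_DS = V_D − V_S = 2 − 1.01 = 0.99 V.
V_ov = V_GS − V_th = 3.95 − 1.22 = 2.73 V.
Since V_DS = 0.99 V < V_ov = 2.73 V, the device is in the triode region.
I_D = k_n [V_ov · V_DS − ½ V_DS²] = 7.38 × [2.73 × 0.99 − 0.5 × 0.99²] = 16.3 mA.

Triode; I_D = 16.3 mA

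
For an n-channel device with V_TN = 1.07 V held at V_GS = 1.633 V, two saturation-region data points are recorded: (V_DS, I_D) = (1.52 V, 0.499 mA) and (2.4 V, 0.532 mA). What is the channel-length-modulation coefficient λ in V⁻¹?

With V_GS fixed, I_D ∝ (1 + λ V_DS) in saturation, so I_D2/I_D1 = (1 + λ V_DS2)/(1 + λ V_DS1).
0.532/0.499 = 1.066 = (1 + 2.4 λ)/(1 + 1.52 λ).
Solving: λ (I_D1 V_DS2 − I_D2 V_DS1) = I_D2 − I_D1, so λ = (0.532 − 0.499) / (0.499 × 2.4 − 0.532 × 1.52) = 0.033 / 0.389 = 0.0848 V⁻¹.

λ = 0.0848 V⁻¹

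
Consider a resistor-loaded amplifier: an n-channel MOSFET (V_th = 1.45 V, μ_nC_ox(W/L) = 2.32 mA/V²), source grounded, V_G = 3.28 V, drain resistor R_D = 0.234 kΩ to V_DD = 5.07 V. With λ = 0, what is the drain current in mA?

V_GS = V_G = 3.28 V, so V_ov = 3.28 − 1.45 = 1.83 V.
Assume saturation: I_D = ½ k_n V_ov² = 0.5 × 2.32 × 1.83² = 3.88 mA, giving V_DS = V_DD − I_D R_D = 5.07 − 3.88 × 0.234 = 4.16 V.
V_DS = 4.16 V ≥ V_ov = 1.83 V, confirming saturation.

I_D = 3.88 mA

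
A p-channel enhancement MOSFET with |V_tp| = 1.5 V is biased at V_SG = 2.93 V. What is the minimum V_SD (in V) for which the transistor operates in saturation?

V_SD,sat = 1.43 V

The boundary between triode and saturation is V_SD = V_SG − |V_tp| = V_ov.
V_ov = 2.93 − 1.5 = 1.43 V.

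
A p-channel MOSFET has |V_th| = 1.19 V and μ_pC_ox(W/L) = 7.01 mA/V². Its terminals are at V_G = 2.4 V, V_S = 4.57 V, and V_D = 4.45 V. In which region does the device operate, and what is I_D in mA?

V_SG = V_S − V_G = 4.57 − 2.4 = 2.17 V; V_SD = V_S − V_D = 4.57 − 4.45 = 0.12 V.
V_ov = V_SG − |V_th| = 2.17 − 1.19 = 0.98 V.
Since V_SD = 0.12 V < V_ov = 0.98 V, the device is in the triode region.
I_D = k_p [V_ov · V_SD − ½ V_SD²] = 7.01 × [0.98 × 0.12 − 0.5 × 0.12²] = 0.774 mA.

Triode; I_D = 0.774 mA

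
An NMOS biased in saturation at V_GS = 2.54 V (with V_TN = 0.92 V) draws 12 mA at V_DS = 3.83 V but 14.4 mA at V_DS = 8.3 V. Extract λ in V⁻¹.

λ = 0.0540 V⁻¹

With V_GS fixed, I_D ∝ (1 + λ V_DS) in saturation, so I_D2/I_D1 = (1 + λ V_DS2)/(1 + λ V_DS1).
14.4/12 = 1.2 = (1 + 8.3 λ)/(1 + 3.83 λ).
Solving: λ (I_D1 V_DS2 − I_D2 V_DS1) = I_D2 − I_D1, so λ = (14.4 − 12) / (12 × 8.3 − 14.4 × 3.83) = 2.4 / 44.4 = 0.054 V⁻¹.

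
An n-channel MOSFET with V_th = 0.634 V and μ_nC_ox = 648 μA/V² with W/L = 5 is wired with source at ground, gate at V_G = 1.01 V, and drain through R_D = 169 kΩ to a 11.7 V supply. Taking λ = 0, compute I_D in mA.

I_D = 0.0689 mA

V_GS = V_G = 1.01 V, so V_ov = 1.01 − 0.634 = 0.376 V.
k_n = μ_nC_ox · (W/L) = 3.24 mA/V².
Assume saturation: I_D = ½ k_n V_ov² = 0.5 × 3.24 × 0.376² = 0.229 mA, giving V_DS = V_DD − I_D R_D = 11.7 − 0.229 × 169 = -27 V.
But -27 V < V_ov = 0.376 V, so the device is actually in triode.
In triode I_D = k_n[V_ov V_DS − ½ V_DS²] and I_D = (V_DD − V_DS)/R_D. Equating: 274 V_DS² − 206.9 V_DS + 11.7 = 0, giving V_DS = 0.0616 V (the root below V_ov).
I_D = (11.7 − 0.0616) / 169 = 0.0689 mA.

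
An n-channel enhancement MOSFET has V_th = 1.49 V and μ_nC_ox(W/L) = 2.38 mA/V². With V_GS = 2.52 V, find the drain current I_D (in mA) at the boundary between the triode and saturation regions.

I_D = 1.26 mA

At the boundary V_DS = V_ov = V_GS − V_th = 2.52 − 1.49 = 1.03 V.
I_D = ½ k_n V_ov² = 0.5 × 2.38 × 1.03² = 1.26 mA.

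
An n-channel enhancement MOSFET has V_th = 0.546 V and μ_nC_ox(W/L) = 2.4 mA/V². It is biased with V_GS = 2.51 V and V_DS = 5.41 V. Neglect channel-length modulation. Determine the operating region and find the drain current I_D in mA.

Saturation; I_D = 4.63 mA

V_ov = V_GS − V_th = 2.51 − 0.546 = 1.96 V.
Since V_DS = 5.41 V ≥ V_ov = 1.96 V, the device is in saturation.
I_D = ½ k_n V_ov² = 0.5 × 2.4 × 1.96² = 4.63 mA.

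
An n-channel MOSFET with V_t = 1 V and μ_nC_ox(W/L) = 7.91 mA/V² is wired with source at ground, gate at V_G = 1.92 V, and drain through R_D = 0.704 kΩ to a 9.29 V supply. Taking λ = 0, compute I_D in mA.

I_D = 3.35 mA

V_GS = V_G = 1.92 V, so V_ov = 1.92 − 1 = 0.92 V.
Assume saturation: I_D = ½ k_n V_ov² = 0.5 × 7.91 × 0.92² = 3.35 mA, giving V_DS = V_DD − I_D R_D = 9.29 − 3.35 × 0.704 = 6.93 V.
V_DS = 6.93 V ≥ V_ov = 0.92 V, confirming saturation.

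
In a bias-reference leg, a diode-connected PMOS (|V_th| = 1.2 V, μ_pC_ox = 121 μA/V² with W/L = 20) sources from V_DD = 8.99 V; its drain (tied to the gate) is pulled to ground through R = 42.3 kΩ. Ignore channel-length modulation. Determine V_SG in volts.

V_SG = 1.58 V

With gate tied to drain, V_SG = V_SD ≥ V_SG − |V_th|, so the device is in saturation.
k_p = μ_pC_ox · (W/L) = 2.42 mA/V².
KCL at the drain: ½ k_p (V_SG − |V_th|)² = (V_DD − V_SG)/R.
Let x = V_SG − 1.2. Then 51.2 x² + x − 7.79 = 0, giving x = 0.38 V (positive root), so V_SG = 1.58 V.
I_D = (V_DD − V_SG)/R = (8.99 − 1.58) / 42.3 = 0.175 mA.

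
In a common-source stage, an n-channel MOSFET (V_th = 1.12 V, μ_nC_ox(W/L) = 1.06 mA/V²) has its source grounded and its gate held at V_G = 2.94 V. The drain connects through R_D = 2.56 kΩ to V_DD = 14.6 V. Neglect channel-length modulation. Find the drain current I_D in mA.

I_D = 1.76 mA

V_GS = V_G = 2.94 V, so V_ov = 2.94 − 1.12 = 1.82 V.
Assume saturation: I_D = ½ k_n V_ov² = 0.5 × 1.06 × 1.82² = 1.76 mA, giving V_DS = V_DD − I_D R_D = 14.6 − 1.76 × 2.56 = 10.1 V.
V_DS = 10.1 V ≥ V_ov = 1.82 V, confirming saturation.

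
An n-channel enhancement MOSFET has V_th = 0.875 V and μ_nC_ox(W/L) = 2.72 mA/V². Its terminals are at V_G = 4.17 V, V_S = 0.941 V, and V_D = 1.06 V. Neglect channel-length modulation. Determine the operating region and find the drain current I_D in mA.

Triode; I_D = 0.743 mA

V_GS = V_G − V_S = 4.17 − 0.941 = 3.23 V; V_DS = V_D − V_S = 1.06 − 0.941 = 0.119 V.
V_ov = V_GS − V_th = 3.23 − 0.875 = 2.35 V.
Since V_DS = 0.119 V < V_ov = 2.35 V, the device is in the triode region.
I_D = k_n [V_ov · V_DS − ½ V_DS²] = 2.72 × [2.35 × 0.119 − 0.5 × 0.119²] = 0.743 mA.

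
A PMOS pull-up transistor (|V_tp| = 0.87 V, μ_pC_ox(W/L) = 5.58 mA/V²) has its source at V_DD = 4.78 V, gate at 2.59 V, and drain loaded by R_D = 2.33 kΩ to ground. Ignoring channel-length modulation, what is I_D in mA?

I_D = 1.93 mA

V_SG = V_DD − V_G = 4.78 − 2.59 = 2.19 V, so V_ov = 2.19 − 0.87 = 1.32 V.
Assume saturation: I_D = ½ k_p V_ov² = 0.5 × 5.58 × 1.32² = 4.86 mA, giving V_SD = V_DD − I_D R_D = 4.78 − 4.86 × 2.33 = -6.55 V.
But -6.55 V < V_ov = 1.32 V, so the device is actually in triode.
In triode I_D = k_p[V_ov V_SD − ½ V_SD²] and I_D = (V_DD − V_SD)/R_D. Equating: 6.5 V_SD² − 18.16 V_SD + 4.78 = 0, giving V_SD = 0.294 V (the root below V_ov).
I_D = (4.78 − 0.294) / 2.33 = 1.93 mA.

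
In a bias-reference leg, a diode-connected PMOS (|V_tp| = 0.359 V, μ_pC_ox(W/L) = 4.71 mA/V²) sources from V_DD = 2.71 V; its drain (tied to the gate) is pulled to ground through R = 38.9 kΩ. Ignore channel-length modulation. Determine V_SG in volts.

V_SG = 0.514 V

With gate tied to drain, V_SG = V_SD ≥ V_SG − |V_tp|, so the device is in saturation.
KCL at the drain: ½ k_p (V_SG − |V_tp|)² = (V_DD − V_SG)/R.
Let x = V_SG − 0.359. Then 91.6 x² + x − 2.351 = 0, giving x = 0.155 V (positive root), so V_SG = 0.514 V.
I_D = (V_DD − V_SG)/R = (2.71 − 0.514) / 38.9 = 0.0565 mA.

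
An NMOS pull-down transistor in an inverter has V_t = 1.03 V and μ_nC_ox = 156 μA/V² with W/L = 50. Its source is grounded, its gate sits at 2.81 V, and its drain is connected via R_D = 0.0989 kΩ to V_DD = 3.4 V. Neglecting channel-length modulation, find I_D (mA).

I_D = 12.4 mA

V_GS = V_G = 2.81 V, so V_ov = 2.81 − 1.03 = 1.78 V.
k_n = μ_nC_ox · (W/L) = 7.8 mA/V².
Assume saturation: I_D = ½ k_n V_ov² = 0.5 × 7.8 × 1.78² = 12.4 mA, giving V_DS = V_DD − I_D R_D = 3.4 − 12.4 × 0.0989 = 2.18 V.
V_DS = 2.18 V ≥ V_ov = 1.78 V, confirming saturation.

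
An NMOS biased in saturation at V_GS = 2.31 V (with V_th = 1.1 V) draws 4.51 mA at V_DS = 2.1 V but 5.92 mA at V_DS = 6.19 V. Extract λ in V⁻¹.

λ = 0.0911 V⁻¹

With V_GS fixed, I_D ∝ (1 + λ V_DS) in saturation, so I_D2/I_D1 = (1 + λ V_DS2)/(1 + λ V_DS1).
5.92/4.51 = 1.313 = (1 + 6.19 λ)/(1 + 2.1 λ).
Solving: λ (I_D1 V_DS2 − I_D2 V_DS1) = I_D2 − I_D1, so λ = (5.92 − 4.51) / (4.51 × 6.19 − 5.92 × 2.1) = 1.41 / 15.5 = 0.0911 V⁻¹.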